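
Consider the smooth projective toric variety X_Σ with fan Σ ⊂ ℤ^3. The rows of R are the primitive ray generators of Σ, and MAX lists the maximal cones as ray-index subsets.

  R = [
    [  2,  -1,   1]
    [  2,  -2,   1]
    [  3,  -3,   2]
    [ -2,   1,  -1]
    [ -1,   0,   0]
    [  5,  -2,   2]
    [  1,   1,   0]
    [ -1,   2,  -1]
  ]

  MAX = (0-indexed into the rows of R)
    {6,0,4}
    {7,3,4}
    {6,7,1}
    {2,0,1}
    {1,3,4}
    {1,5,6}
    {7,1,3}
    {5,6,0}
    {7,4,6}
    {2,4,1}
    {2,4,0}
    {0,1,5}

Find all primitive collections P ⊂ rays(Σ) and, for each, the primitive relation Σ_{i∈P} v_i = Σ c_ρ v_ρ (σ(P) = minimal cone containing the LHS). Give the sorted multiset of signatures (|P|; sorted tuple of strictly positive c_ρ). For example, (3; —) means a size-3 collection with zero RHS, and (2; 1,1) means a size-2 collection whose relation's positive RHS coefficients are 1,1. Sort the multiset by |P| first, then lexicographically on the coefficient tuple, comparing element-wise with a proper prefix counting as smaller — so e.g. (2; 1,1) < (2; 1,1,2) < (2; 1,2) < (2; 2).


Minimal non-faces — 14 found among 8 rays, 12 max cones:

  {0,3}:  v_{0} + v_{3} = 0  →  sig = (2; —)
  {0,7}:  v_{0} + v_{7} = v_{6}  →  sig = (2; 1)
  {2,7}:  v_{2} + v_{7} = v_{0}  →  sig = (2; 1)
  {3,6}:  v_{3} + v_{6} = v_{7}  →  sig = (2; 1)
  {2,3}:  v_{2} + v_{3} = v_{1} + v_{4}  →  sig = (2; 1,1)
  {3,5}:  v_{3} + v_{5} = v_{1} + v_{6}  →  sig = (2; 1,1)
  {5,7}:  v_{5} + v_{7} = v_{1} + 2·v_{6}  →  sig = (2; 1,2)
  {2,5}:  v_{2} + v_{5} = 3·v_{0} + v_{1}  →  sig = (2; 1,3)
  {2,6}:  v_{2} + v_{6} = 2·v_{0}  →  sig = (2; 2)
  {4,5}:  v_{4} + v_{5} = 2·v_{0}  →  sig = (2; 2)
  {1,4,7}:  v_{1} + v_{4} + v_{7} = 0  →  sig = (3; —)
  {0,1,4}:  v_{0} + v_{1} + v_{4} = v_{2}  →  sig = (3; 1)
  {0,1,6}:  v_{0} + v_{1} + v_{6} = v_{5}  →  sig = (3; 1)
  {1,4,6}:  v_{1} + v_{4} + v_{6} = v_{0}  →  sig = (3; 1)

so the primitive-relation signature multiset is
    |P|=2: 10 collections, coeffs (), (1), (1), (1), (1,1), (1,1), (1,2), (1,3), (2), (2)
    |P|=3: 4 collections, coeffs (), (1), (1), (1)


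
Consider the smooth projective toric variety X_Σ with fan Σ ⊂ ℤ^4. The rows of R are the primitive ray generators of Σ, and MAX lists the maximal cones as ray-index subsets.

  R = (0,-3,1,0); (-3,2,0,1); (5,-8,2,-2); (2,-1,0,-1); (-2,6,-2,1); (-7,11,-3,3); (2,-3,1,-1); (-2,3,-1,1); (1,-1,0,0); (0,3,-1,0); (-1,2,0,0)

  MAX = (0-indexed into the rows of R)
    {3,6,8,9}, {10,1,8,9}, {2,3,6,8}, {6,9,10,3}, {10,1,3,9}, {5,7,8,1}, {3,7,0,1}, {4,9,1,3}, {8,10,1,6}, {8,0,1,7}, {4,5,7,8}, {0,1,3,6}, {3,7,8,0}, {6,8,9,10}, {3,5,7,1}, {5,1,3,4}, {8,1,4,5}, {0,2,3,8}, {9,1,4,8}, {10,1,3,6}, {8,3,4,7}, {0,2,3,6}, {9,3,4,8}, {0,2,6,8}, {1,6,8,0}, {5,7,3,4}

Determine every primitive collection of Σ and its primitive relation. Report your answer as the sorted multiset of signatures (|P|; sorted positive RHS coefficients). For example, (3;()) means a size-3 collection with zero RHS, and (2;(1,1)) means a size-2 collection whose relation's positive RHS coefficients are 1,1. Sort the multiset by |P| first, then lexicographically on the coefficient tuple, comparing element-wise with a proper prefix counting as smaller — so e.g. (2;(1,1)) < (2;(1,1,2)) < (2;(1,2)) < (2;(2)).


Minimal non-faces — 24 found among 11 rays, 26 max cones:

  P = {0,9}:  v_{0} + v_{9} = 0  →  sig = (2;())
  P = {6,7}:  v_{6} + v_{7} = 0  →  sig = (2;())
  P = {0,4}:  v_{0} + v_{4} = v_{7}  →  sig = (2;(1))
  P = {2,5}:  v_{2} + v_{5} = v_{7}  →  sig = (2;(1))
  P = {4,6}:  v_{4} + v_{6} = v_{9}  →  sig = (2;(1))
  P = {7,9}:  v_{7} + v_{9} = v_{4}  →  sig = (2;(1))
  P = {0,10}:  v_{0} + v_{10} = v_{1} + v_{6}  →  sig = (2;(1,1))
  P = {1,2}:  v_{1} + v_{2} = v_{0} + v_{6}  →  sig = (2;(1,1))
  P = {2,4}:  v_{2} + v_{4} = v_{3} + v_{8}  →  sig = (2;(1,1))
  P = {5,6}:  v_{5} + v_{6} = v_{1} + v_{4}  →  sig = (2;(1,1))
  P = {7,10}:  v_{7} + v_{10} = v_{1} + v_{9}  →  sig = (2;(1,1))
  P = {2,7}:  v_{2} + v_{7} = v_{0} + v_{3} + v_{8}  →  sig = (2;(1,1,1))
  P = {2,9}:  v_{2} + v_{9} = v_{3} + v_{6} + v_{8}  →  sig = (2;(1,1,1))
  P = {5,10}:  v_{5} + v_{10} = 2·v_{1} + v_{4} + v_{9}  →  sig = (2;(1,1,2))
  P = {0,5}:  v_{0} + v_{5} = v_{1} + 2·v_{7}  →  sig = (2;(1,2))
  P = {4,10}:  v_{4} + v_{10} = v_{1} + 2·v_{9}  →  sig = (2;(1,2))
  P = {5,9}:  v_{5} + v_{9} = v_{1} + 2·v_{4}  →  sig = (2;(1,2))
  P = {2,10}:  v_{2} + v_{10} = 2·v_{6}  →  sig = (2;(2))
  P = {1,3,8}:  v_{1} + v_{3} + v_{8} = 0  →  sig = (3;())
  P = {1,4,7}:  v_{1} + v_{4} + v_{7} = v_{5}  →  sig = (3;(1))
  P = {1,6,9}:  v_{1} + v_{6} + v_{9} = v_{10}  →  sig = (3;(1))
  P = {3,5,8}:  v_{3} + v_{5} + v_{8} = v_{4} + v_{7}  →  sig = (3;(1,1))
  P = {3,8,10}:  v_{3} + v_{8} + v_{10} = v_{6} + v_{9}  →  sig = (3;(1,1))
  P = {0,3,6,8}:  v_{0} + v_{3} + v_{6} + v_{8} = v_{2}  →  sig = (4;(1))

so the primitive-relation signature multiset is
    |P|=2: 18 collections, coeffs (), (), (1), (1), (1), (1), (1,1), (1,1), (1,1), (1,1), (1,1), (1,1,1), (1,1,1), (1,1,2), (1,2), (1,2), (1,2), (2)
    |P|=3: 5 collections, coeffs (), (1), (1), (1,1), (1,1)
    |P|=4: 1 collection, coeffs (1)


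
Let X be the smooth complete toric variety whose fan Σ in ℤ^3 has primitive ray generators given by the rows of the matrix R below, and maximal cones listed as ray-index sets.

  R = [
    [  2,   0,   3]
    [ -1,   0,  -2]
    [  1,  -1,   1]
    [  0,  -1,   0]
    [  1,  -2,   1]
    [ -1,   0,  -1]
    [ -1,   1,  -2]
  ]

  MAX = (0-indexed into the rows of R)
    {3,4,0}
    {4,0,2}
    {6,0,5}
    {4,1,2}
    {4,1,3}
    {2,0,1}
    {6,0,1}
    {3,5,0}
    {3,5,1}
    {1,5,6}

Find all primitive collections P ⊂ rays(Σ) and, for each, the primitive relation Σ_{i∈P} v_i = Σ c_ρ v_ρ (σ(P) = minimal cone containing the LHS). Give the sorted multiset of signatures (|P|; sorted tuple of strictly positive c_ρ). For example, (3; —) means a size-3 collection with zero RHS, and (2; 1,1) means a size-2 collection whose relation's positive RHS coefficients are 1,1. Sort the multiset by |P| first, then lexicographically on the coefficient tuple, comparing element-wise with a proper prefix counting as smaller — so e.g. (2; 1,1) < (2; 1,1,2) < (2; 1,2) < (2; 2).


9 collections generate NE(X_Σ); each relation:

  P={2,3}:  v_{2} + v_{3} = v_{4}  so sig = (2; 1)
  P={2,5}:  v_{2} + v_{5} = v_{3}  so sig = (2; 1)
  P={3,6}:  v_{3} + v_{6} = v_{1}  so sig = (2; 1)
  P={4,6}:  v_{4} + v_{6} = v_{1} + v_{2}  so sig = (2; 1,1)
  P={2,6}:  v_{2} + v_{6} = v_{0} + 2·v_{1}  so sig = (2; 1,2)
  P={4,5}:  v_{4} + v_{5} = 2·v_{3}  so sig = (2; 2)
  P={0,1,5}:  v_{0} + v_{1} + v_{5} = 0  so sig = (3; —)
  P={0,1,3}:  v_{0} + v_{1} + v_{3} = v_{2}  so sig = (3; 1)
  P={0,1,4}:  v_{0} + v_{1} + v_{4} = 2·v_{2}  so sig = (3; 2)

Signatures (|P|; sorted positive RHS coefficients), sorted:
[(2; 1), (2; 1), (2; 1), (2; 1,1), (2; 1,2), (2; 2), (3; —), (3; 1), (3; 2)]


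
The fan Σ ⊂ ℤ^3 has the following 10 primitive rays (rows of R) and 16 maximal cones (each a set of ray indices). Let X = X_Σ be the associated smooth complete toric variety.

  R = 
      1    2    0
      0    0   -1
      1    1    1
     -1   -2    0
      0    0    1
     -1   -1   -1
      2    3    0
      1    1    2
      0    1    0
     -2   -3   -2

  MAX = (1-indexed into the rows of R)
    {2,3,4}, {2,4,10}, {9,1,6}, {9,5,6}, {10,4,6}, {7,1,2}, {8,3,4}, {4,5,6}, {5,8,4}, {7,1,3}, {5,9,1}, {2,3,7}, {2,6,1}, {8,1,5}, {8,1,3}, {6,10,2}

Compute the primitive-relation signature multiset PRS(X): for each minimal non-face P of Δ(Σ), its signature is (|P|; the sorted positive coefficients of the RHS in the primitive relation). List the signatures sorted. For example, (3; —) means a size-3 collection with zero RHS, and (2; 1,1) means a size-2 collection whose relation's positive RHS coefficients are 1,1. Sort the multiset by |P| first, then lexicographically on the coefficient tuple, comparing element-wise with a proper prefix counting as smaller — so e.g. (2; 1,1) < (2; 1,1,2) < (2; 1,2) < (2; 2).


Δ(Σ) — 10 vertices, 24 min non-faces:

  {1,4}:  v_{1} + v_{4} = 0  so sig = (2; —)
  {2,5}:  v_{2} + v_{5} = 0  so sig = (2; —)
  {3,6}:  v_{3} + v_{6} = 0  so sig = (2; —)
  {2,8}:  v_{2} + v_{8} = v_{3}  so sig = (2; 1)
  {3,5}:  v_{3} + v_{5} = v_{8}  so sig = (2; 1)
  {6,8}:  v_{6} + v_{8} = v_{5}  so sig = (2; 1)
  {8,10}:  v_{8} + v_{10} = v_{4}  so sig = (2; 1)
  {1,10}:  v_{1} + v_{10} = v_{2} + v_{6}  so sig = (2; 1,1)
  {2,9}:  v_{2} + v_{9} = v_{1} + v_{6}  so sig = (2; 1,1)
  {3,9}:  v_{3} + v_{9} = v_{1} + v_{5}  so sig = (2; 1,1)
  {3,10}:  v_{3} + v_{10} = v_{2} + v_{4}  so sig = (2; 1,1)
  {4,7}:  v_{4} + v_{7} = v_{2} + v_{3}  so sig = (2; 1,1)
  {4,9}:  v_{4} + v_{9} = v_{5} + v_{6}  so sig = (2; 1,1)
  {5,7}:  v_{5} + v_{7} = v_{1} + v_{3}  so sig = (2; 1,1)
  {5,10}:  v_{5} + v_{10} = v_{4} + v_{6}  so sig = (2; 1,1)
  {6,7}:  v_{6} + v_{7} = v_{1} + v_{2}  so sig = (2; 1,1)
  {7,8}:  v_{7} + v_{8} = v_{1} + 2·v_{3}  so sig = (2; 1,2)
  {8,9}:  v_{8} + v_{9} = v_{1} + 2·v_{5}  so sig = (2; 1,2)
  {7,9}:  v_{7} + v_{9} = 2·v_{1}  so sig = (2; 2)
  {7,10}:  v_{7} + v_{10} = 2·v_{2}  so sig = (2; 2)
  {9,10}:  v_{9} + v_{10} = 2·v_{6}  so sig = (2; 2)
  {1,2,3}:  v_{1} + v_{2} + v_{3} = v_{7}  so sig = (3; 1)
  {1,5,6}:  v_{1} + v_{5} + v_{6} = v_{9}  so sig = (3; 1)
  {2,4,6}:  v_{2} + v_{4} + v_{6} = v_{10}  so sig = (3; 1)

Sorted signature multiset PRS(X):
[(2; —), (2; —), (2; —), (2; 1), (2; 1), (2; 1), (2; 1), (2; 1,1), (2; 1,1), (2; 1,1), (2; 1,1), (2; 1,1), (2; 1,1), (2; 1,1), (2; 1,1), (2; 1,1), (2; 1,2), (2; 1,2), (2; 2), (2; 2), (2; 2), (3; 1), (3; 1), (3; 1)]


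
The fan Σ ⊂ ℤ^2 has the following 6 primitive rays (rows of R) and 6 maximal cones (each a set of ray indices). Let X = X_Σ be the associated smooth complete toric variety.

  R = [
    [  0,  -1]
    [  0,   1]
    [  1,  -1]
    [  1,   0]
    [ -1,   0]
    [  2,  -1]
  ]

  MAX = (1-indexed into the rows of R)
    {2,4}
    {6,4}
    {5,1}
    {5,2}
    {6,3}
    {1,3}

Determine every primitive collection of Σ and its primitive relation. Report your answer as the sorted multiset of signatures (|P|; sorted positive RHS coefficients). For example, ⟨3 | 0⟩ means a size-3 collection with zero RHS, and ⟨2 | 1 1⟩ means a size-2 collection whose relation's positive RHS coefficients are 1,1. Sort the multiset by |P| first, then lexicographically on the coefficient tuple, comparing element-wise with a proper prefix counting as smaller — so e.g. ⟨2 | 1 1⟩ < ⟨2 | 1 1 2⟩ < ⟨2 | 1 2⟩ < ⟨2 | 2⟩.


Σ has 9 primitive collections:

  {1,2}:  v_{1} + v_{2} = 0  so sig = ⟨2 | 0⟩
  {4,5}:  v_{4} + v_{5} = 0  so sig = ⟨2 | 0⟩
  {1,4}:  v_{1} + v_{4} = v_{3}  so sig = ⟨2 | 1⟩
  {2,3}:  v_{2} + v_{3} = v_{4}  so sig = ⟨2 | 1⟩
  {3,4}:  v_{3} + v_{4} = v_{6}  so sig = ⟨2 | 1⟩
  {3,5}:  v_{3} + v_{5} = v_{1}  so sig = ⟨2 | 1⟩
  {5,6}:  v_{5} + v_{6} = v_{3}  so sig = ⟨2 | 1⟩
  {1,6}:  v_{1} + v_{6} = 2·v_{3}  so sig = ⟨2 | 2⟩
  {2,6}:  v_{2} + v_{6} = 2·v_{4}  so sig = ⟨2 | 2⟩

Hence PRS(X_Σ) =
    ⟨2 | 0⟩
    ⟨2 | 0⟩
    ⟨2 | 1⟩
    ⟨2 | 1⟩
    ⟨2 | 1⟩
    ⟨2 | 1⟩
    ⟨2 | 1⟩
    ⟨2 | 2⟩
    ⟨2 | 2⟩


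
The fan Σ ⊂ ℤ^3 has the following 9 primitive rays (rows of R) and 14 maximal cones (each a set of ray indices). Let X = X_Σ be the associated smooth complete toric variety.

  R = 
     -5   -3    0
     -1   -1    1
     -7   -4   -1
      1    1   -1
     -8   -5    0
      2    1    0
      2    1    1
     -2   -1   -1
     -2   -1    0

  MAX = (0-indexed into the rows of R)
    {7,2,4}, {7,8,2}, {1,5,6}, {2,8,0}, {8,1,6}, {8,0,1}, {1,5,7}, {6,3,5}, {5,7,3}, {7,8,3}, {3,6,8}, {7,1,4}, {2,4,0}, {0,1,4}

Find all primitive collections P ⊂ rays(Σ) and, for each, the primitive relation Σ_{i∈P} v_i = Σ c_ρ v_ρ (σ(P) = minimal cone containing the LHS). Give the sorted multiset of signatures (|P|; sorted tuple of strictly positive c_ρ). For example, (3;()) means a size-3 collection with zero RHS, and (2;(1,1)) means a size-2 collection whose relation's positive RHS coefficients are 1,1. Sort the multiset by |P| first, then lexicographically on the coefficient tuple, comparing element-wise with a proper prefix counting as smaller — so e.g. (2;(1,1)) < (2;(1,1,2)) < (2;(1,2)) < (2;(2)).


16 minimal non-faces of Δ(Σ) (on 9 rays):

  P={1,3}:  v_{1} + v_{3} = 0  →  sig = (2;())
  P={5,8}:  v_{5} + v_{8} = 0  →  sig = (2;())
  P={6,7}:  v_{6} + v_{7} = 0  →  sig = (2;())
  P={0,7}:  v_{0} + v_{7} = v_{2}  →  sig = (2;(1))
  P={1,2}:  v_{1} + v_{2} = v_{4}  →  sig = (2;(1))
  P={2,6}:  v_{2} + v_{6} = v_{0}  →  sig = (2;(1))
  P={3,4}:  v_{3} + v_{4} = v_{2}  →  sig = (2;(1))
  P={0,3}:  v_{0} + v_{3} = v_{7} + v_{8}  →  sig = (2;(1,1))
  P={0,5}:  v_{0} + v_{5} = v_{1} + v_{7}  →  sig = (2;(1,1))
  P={0,6}:  v_{0} + v_{6} = v_{1} + v_{8}  →  sig = (2;(1,1))
  P={4,6}:  v_{4} + v_{6} = v_{0} + v_{1}  →  sig = (2;(1,1))
  P={2,3}:  v_{2} + v_{3} = 2·v_{7} + v_{8}  →  sig = (2;(1,2))
  P={2,5}:  v_{2} + v_{5} = v_{1} + 2·v_{7}  →  sig = (2;(1,2))
  P={4,8}:  v_{4} + v_{8} = 2·v_{0}  →  sig = (2;(2))
  P={4,5}:  v_{4} + v_{5} = 2·v_{1} + 2·v_{7}  →  sig = (2;(2,2))
  P={1,7,8}:  v_{1} + v_{7} + v_{8} = v_{0}  →  sig = (3;(1))

Sorted signature multiset PRS(X):
    |P|=2: 15 collections, coeffs (), (), (), (1), (1), (1), (1), (1,1), (1,1), (1,1), (1,1), (1,2), (1,2), (2), (2,2)
    |P|=3: 1 collection, coeffs (1)


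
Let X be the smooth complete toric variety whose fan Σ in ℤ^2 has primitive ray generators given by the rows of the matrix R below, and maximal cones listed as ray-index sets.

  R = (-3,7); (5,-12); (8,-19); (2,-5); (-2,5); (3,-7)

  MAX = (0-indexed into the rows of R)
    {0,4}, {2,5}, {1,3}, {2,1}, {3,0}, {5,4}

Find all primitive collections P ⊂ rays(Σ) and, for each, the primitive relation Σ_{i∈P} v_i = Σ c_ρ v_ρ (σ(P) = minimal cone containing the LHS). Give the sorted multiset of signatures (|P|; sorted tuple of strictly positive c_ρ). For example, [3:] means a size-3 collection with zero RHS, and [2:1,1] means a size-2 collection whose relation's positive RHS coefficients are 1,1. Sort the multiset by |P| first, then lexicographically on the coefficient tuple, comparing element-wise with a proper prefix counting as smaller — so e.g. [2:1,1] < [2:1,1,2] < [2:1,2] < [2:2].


The 9 primitive collections of Σ (r=6, n=2):

  P = {0,5}:  v_{0} + v_{5} = 0 ; sig = [2:]
  P = {3,4}:  v_{3} + v_{4} = 0 ; sig = [2:]
  P = {0,1}:  v_{0} + v_{1} = v_{3} ; sig = [2:1]
  P = {0,2}:  v_{0} + v_{2} = v_{1} ; sig = [2:1]
  P = {1,4}:  v_{1} + v_{4} = v_{5} ; sig = [2:1]
  P = {1,5}:  v_{1} + v_{5} = v_{2} ; sig = [2:1]
  P = {3,5}:  v_{3} + v_{5} = v_{1} ; sig = [2:1]
  P = {2,3}:  v_{2} + v_{3} = 2·v_{1} ; sig = [2:2]
  P = {2,4}:  v_{2} + v_{4} = 2·v_{5} ; sig = [2:2]

Sorted signature multiset PRS(X):
[[2:], [2:], [2:1], [2:1], [2:1], [2:1], [2:1], [2:2], [2:2]]


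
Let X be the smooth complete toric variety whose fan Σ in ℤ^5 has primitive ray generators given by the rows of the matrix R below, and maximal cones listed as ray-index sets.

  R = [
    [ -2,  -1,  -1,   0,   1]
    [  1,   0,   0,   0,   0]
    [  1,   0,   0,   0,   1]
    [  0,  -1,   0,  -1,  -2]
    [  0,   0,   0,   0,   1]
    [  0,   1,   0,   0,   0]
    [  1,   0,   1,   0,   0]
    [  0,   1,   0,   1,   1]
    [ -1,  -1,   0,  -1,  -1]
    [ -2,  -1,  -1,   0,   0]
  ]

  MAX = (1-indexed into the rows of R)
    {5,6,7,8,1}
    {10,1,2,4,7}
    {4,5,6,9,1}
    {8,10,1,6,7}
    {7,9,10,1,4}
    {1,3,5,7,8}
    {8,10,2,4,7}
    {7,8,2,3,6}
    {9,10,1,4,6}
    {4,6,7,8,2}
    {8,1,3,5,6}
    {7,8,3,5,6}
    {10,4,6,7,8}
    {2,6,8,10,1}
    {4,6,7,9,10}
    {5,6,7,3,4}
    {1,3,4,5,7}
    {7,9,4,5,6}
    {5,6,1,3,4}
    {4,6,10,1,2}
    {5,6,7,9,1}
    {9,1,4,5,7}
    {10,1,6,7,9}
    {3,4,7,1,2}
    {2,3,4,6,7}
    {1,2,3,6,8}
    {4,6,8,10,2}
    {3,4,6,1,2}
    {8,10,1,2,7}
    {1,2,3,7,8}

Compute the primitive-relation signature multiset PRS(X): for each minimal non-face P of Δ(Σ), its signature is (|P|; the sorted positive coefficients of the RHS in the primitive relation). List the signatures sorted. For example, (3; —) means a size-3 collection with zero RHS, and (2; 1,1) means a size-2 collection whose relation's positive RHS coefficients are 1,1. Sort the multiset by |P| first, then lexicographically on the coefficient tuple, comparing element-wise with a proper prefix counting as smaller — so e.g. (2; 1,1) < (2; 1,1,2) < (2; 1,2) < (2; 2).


|primitive collections| = 13. Relations:

  P={2,5}:  v_{2} + v_{5} = v_{3}  →  sig = (2; 1)
  P={5,10}:  v_{5} + v_{10} = v_{1}  →  sig = (2; 1)
  P={2,9}:  v_{2} + v_{9} = v_{4} + v_{5}  →  sig = (2; 1,1)
  P={3,10}:  v_{3} + v_{10} = v_{1} + v_{2}  →  sig = (2; 1,1)
  P={8,9}:  v_{8} + v_{9} = v_{6} + v_{7} + v_{10}  →  sig = (2; 1,1,1)
  P={3,9}:  v_{3} + v_{9} = v_{4} + 2·v_{5}  →  sig = (2; 1,2)
  P={4,5,8}:  v_{4} + v_{5} + v_{8} = 0  →  sig = (3; —)
  P={1,4,8}:  v_{1} + v_{4} + v_{8} = v_{10}  →  sig = (3; 1)
  P={3,4,8}:  v_{3} + v_{4} + v_{8} = v_{2}  →  sig = (3; 1)
  P={2,6,7,10}:  v_{2} + v_{6} + v_{7} + v_{10} = 0  →  sig = (4; —)
  P={1,2,6,7}:  v_{1} + v_{2} + v_{6} + v_{7} = v_{5}  →  sig = (4; 1)
  P={1,4,6,7}:  v_{1} + v_{4} + v_{6} + v_{7} = v_{9}  →  sig = (4; 1)
  P={1,3,6,7}:  v_{1} + v_{3} + v_{6} + v_{7} = 2·v_{5}  →  sig = (4; 2)

so the primitive-relation signature multiset is
    (2; 1)
    (2; 1)
    (2; 1,1)
    (2; 1,1)
    (2; 1,1,1)
    (2; 1,2)
    (3; —)
    (3; 1)
    (3; 1)
    (4; —)
    (4; 1)
    (4; 1)
    (4; 2)


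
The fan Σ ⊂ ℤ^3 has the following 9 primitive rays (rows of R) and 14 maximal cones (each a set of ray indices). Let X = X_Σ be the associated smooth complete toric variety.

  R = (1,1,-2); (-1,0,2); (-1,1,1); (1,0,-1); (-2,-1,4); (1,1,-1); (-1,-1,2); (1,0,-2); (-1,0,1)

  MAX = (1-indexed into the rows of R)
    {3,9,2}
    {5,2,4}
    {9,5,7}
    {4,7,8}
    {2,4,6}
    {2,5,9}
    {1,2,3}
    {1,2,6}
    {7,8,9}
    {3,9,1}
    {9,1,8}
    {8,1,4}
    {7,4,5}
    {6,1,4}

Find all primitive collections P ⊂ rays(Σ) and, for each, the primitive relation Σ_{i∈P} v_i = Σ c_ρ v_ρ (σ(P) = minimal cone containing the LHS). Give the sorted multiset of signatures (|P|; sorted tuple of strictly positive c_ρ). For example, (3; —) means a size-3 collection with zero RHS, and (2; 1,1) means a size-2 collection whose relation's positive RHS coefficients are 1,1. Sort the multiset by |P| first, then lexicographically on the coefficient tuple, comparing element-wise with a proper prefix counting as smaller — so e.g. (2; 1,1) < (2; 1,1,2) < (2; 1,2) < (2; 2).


The 17 primitive collections of Σ (r=9, n=3):

  P = {1,7}:  v_{1} + v_{7} = 0  ⇒ sig = (2; —)
  P = {2,8}:  v_{2} + v_{8} = 0  ⇒ sig = (2; —)
  P = {4,9}:  v_{4} + v_{9} = 0  ⇒ sig = (2; —)
  P = {1,5}:  v_{1} + v_{5} = v_{2}  ⇒ sig = (2; 1)
  P = {2,7}:  v_{2} + v_{7} = v_{5}  ⇒ sig = (2; 1)
  P = {5,8}:  v_{5} + v_{8} = v_{7}  ⇒ sig = (2; 1)
  P = {3,4}:  v_{3} + v_{4} = v_{1} + v_{2}  ⇒ sig = (2; 1,1)
  P = {3,7}:  v_{3} + v_{7} = v_{2} + v_{9}  ⇒ sig = (2; 1,1)
  P = {3,8}:  v_{3} + v_{8} = v_{1} + v_{9}  ⇒ sig = (2; 1,1)
  P = {6,7}:  v_{6} + v_{7} = v_{2} + v_{4}  ⇒ sig = (2; 1,1)
  P = {6,8}:  v_{6} + v_{8} = v_{1} + v_{4}  ⇒ sig = (2; 1,1)
  P = {6,9}:  v_{6} + v_{9} = v_{1} + v_{2}  ⇒ sig = (2; 1,1)
  P = {3,5}:  v_{3} + v_{5} = 2·v_{2} + v_{9}  ⇒ sig = (2; 1,2)
  P = {5,6}:  v_{5} + v_{6} = 2·v_{2} + v_{4}  ⇒ sig = (2; 1,2)
  P = {3,6}:  v_{3} + v_{6} = 2·v_{1} + 2·v_{2}  ⇒ sig = (2; 2,2)
  P = {1,2,4}:  v_{1} + v_{2} + v_{4} = v_{6}  ⇒ sig = (3; 1)
  P = {1,2,9}:  v_{1} + v_{2} + v_{9} = v_{3}  ⇒ sig = (3; 1)

Signatures (|P|; sorted positive RHS coefficients), sorted:
[(2; —), (2; —), (2; —), (2; 1), (2; 1), (2; 1), (2; 1,1), (2; 1,1), (2; 1,1), (2; 1,1), (2; 1,1), (2; 1,1), (2; 1,2), (2; 1,2), (2; 2,2), (3; 1), (3; 1)]


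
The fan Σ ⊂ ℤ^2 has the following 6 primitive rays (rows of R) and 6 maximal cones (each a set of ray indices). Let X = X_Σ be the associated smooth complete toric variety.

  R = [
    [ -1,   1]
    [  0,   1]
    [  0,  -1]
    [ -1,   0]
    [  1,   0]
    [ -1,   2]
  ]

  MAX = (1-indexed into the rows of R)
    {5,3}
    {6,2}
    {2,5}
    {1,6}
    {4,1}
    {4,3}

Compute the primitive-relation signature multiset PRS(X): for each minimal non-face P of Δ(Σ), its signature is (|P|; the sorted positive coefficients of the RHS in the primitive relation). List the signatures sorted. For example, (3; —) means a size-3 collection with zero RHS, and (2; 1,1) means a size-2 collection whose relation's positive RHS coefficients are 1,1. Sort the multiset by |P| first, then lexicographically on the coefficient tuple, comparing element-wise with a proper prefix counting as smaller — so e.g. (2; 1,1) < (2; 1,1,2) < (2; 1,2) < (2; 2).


Primitive collections (9):

  P={2,3}:  v_{2} + v_{3} = 0 ; sig = (2; —)
  P={4,5}:  v_{4} + v_{5} = 0 ; sig = (2; —)
  P={1,2}:  v_{1} + v_{2} = v_{6} ; sig = (2; 1)
  P={1,3}:  v_{1} + v_{3} = v_{4} ; sig = (2; 1)
  P={1,5}:  v_{1} + v_{5} = v_{2} ; sig = (2; 1)
  P={2,4}:  v_{2} + v_{4} = v_{1} ; sig = (2; 1)
  P={3,6}:  v_{3} + v_{6} = v_{1} ; sig = (2; 1)
  P={4,6}:  v_{4} + v_{6} = 2·v_{1} ; sig = (2; 2)
  P={5,6}:  v_{5} + v_{6} = 2·v_{2} ; sig = (2; 2)

Hence PRS(X_Σ) =
    (2; —)
    (2; —)
    (2; 1)
    (2; 1)
    (2; 1)
    (2; 1)
    (2; 1)
    (2; 2)
    (2; 2)


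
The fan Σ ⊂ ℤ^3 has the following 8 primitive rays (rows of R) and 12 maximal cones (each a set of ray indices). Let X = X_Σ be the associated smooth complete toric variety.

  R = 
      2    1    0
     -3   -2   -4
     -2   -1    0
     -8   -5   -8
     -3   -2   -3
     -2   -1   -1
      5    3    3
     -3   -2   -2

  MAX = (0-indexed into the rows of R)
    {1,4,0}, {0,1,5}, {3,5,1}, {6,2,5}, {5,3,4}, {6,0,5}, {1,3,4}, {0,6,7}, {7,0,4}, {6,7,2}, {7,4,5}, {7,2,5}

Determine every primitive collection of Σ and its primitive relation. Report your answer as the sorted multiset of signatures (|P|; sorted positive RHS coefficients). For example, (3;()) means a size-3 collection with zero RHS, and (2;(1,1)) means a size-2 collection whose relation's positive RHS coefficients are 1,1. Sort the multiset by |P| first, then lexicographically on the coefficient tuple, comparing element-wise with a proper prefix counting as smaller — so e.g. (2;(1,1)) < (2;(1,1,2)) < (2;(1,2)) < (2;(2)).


14 collections generate NE(X_Σ); each relation:

  • {0,2}:  v_{0} + v_{2} = 0  ⇒ sig = (2;())
  • {4,6}:  v_{4} + v_{6} = v_{0}  ⇒ sig = (2;(1))
  • {1,2}:  v_{1} + v_{2} = v_{4} + v_{5}  ⇒ sig = (2;(1,1))
  • {2,4}:  v_{2} + v_{4} = v_{5} + v_{7}  ⇒ sig = (2;(1,1))
  • {3,6}:  v_{3} + v_{6} = v_{0} + v_{1} + v_{5}  ⇒ sig = (2;(1,1,1))
  • {1,6}:  v_{1} + v_{6} = 2·v_{0} + v_{5}  ⇒ sig = (2;(1,2))
  • {3,7}:  v_{3} + v_{7} = 3·v_{4} + v_{5}  ⇒ sig = (2;(1,3))
  • {0,3}:  v_{0} + v_{3} = 2·v_{1}  ⇒ sig = (2;(2))
  • {1,7}:  v_{1} + v_{7} = 2·v_{4}  ⇒ sig = (2;(2))
  • {2,3}:  v_{2} + v_{3} = 2·v_{4} + 2·v_{5}  ⇒ sig = (2;(2,2))
  • {5,6,7}:  v_{5} + v_{6} + v_{7} = 0  ⇒ sig = (3;())
  • {0,4,5}:  v_{0} + v_{4} + v_{5} = v_{1}  ⇒ sig = (3;(1))
  • {0,5,7}:  v_{0} + v_{5} + v_{7} = v_{4}  ⇒ sig = (3;(1))
  • {1,4,5}:  v_{1} + v_{4} + v_{5} = v_{3}  ⇒ sig = (3;(1))

Signatures (|P|; sorted positive RHS coefficients), sorted:
    |P|=2: 10 collections, coeffs (), (1), (1,1), (1,1), (1,1,1), (1,2), (1,3), (2), (2), (2,2)
    |P|=3: 4 collections, coeffs (), (1), (1), (1)


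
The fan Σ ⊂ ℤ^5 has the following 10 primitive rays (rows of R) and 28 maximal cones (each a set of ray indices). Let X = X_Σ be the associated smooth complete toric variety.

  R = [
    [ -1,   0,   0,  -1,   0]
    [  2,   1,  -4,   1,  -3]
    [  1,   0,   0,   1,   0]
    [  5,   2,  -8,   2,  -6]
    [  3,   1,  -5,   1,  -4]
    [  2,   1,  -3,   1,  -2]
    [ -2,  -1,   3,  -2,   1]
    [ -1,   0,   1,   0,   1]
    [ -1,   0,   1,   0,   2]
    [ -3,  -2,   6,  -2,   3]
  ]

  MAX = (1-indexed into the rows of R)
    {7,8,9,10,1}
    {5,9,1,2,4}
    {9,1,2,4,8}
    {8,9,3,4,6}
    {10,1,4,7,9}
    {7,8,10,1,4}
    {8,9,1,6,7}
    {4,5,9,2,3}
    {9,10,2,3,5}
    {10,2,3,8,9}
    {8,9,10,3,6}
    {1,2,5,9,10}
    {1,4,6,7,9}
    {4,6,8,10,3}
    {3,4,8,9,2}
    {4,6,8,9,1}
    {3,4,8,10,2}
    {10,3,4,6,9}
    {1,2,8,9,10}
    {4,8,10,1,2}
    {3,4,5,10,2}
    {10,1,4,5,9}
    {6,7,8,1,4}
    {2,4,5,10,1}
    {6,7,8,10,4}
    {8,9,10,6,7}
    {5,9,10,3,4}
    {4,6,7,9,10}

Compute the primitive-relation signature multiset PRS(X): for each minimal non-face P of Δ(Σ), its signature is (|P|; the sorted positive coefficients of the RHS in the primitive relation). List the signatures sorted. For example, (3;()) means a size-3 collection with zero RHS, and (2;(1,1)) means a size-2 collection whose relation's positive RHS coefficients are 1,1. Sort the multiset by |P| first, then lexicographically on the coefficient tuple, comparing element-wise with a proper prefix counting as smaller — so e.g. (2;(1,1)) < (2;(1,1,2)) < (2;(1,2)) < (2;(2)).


The 11 primitive collections of Σ (r=10, n=5):

  {1,3}:  v_{1} + v_{3} = 0  ⟹  sig = (2;())
  {5,6}:  v_{5} + v_{6} = v_{4}  ⟹  sig = (2;(1))
  {5,8}:  v_{5} + v_{8} = v_{2}  ⟹  sig = (2;(1))
  {2,6}:  v_{2} + v_{6} = v_{4} + v_{8}  ⟹  sig = (2;(1,1))
  {3,7}:  v_{3} + v_{7} = v_{6} + v_{10}  ⟹  sig = (2;(1,1))
  {5,7}:  v_{5} + v_{7} = v_{1} + v_{4} + v_{10}  ⟹  sig = (2;(1,1,1))
  {2,7}:  v_{2} + v_{7} = v_{1} + v_{4} + v_{8} + v_{10}  ⟹  sig = (2;(1,1,1,1))
  {1,6,10}:  v_{1} + v_{6} + v_{10} = v_{7}  ⟹  sig = (3;(1))
  {4,8,9,10}:  v_{4} + v_{8} + v_{9} + v_{10} = 0  ⟹  sig = (4;())
  {2,4,9,10}:  v_{2} + v_{4} + v_{9} + v_{10} = v_{5}  ⟹  sig = (4;(1))
  {4,7,8,9}:  v_{4} + v_{7} + v_{8} + v_{9} = v_{1} + v_{6}  ⟹  sig = (4;(1,1))

Hence PRS(X_Σ) =
    (2;())
    (2;(1))
    (2;(1))
    (2;(1,1))
    (2;(1,1))
    (2;(1,1,1))
    (2;(1,1,1,1))
    (3;(1))
    (4;())
    (4;(1))
    (4;(1,1))


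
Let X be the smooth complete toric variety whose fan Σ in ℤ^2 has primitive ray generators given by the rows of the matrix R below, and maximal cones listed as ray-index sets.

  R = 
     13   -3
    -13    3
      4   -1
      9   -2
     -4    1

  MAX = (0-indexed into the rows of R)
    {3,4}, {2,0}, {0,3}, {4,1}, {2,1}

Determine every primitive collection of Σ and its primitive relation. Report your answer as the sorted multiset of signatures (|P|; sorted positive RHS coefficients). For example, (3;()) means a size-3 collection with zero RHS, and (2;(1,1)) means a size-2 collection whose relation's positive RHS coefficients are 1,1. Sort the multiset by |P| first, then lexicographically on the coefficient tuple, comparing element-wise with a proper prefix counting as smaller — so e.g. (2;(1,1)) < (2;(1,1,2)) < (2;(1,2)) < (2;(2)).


Minimal non-faces — 5 found among 5 rays, 5 max cones:

  {0,1}:  v_{0} + v_{1} = 0 — sig = (2;())
  {2,4}:  v_{2} + v_{4} = 0 — sig = (2;())
  {0,4}:  v_{0} + v_{4} = v_{3} — sig = (2;(1))
  {1,3}:  v_{1} + v_{3} = v_{4} — sig = (2;(1))
  {2,3}:  v_{2} + v_{3} = v_{0} — sig = (2;(1))

so the primitive-relation signature multiset is
{ (2;()) ×2,  (2;(1)) ×3 }


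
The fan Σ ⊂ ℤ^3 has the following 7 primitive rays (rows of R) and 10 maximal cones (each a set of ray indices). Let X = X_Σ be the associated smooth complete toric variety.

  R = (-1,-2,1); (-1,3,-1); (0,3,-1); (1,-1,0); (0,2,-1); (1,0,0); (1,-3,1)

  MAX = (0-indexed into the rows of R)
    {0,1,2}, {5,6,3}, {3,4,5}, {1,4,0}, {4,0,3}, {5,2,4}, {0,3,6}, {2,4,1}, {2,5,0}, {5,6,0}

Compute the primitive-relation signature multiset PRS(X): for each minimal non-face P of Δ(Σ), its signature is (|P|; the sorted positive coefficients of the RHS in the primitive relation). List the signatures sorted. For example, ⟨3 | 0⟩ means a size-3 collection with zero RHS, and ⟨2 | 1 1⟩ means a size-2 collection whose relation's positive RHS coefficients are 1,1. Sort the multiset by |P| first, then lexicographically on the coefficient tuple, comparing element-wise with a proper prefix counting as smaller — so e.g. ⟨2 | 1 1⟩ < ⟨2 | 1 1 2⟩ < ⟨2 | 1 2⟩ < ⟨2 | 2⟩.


9 collections generate NE(X_Σ); each relation:

  P={1,6}:  v_{1} + v_{6} = 0  ⇒ sig = ⟨2 | 0⟩
  P={1,3}:  v_{1} + v_{3} = v_{4}  ⇒ sig = ⟨2 | 1⟩
  P={1,5}:  v_{1} + v_{5} = v_{2}  ⇒ sig = ⟨2 | 1⟩
  P={2,6}:  v_{2} + v_{6} = v_{5}  ⇒ sig = ⟨2 | 1⟩
  P={4,6}:  v_{4} + v_{6} = v_{3}  ⇒ sig = ⟨2 | 1⟩
  P={2,3}:  v_{2} + v_{3} = v_{4} + v_{5}  ⇒ sig = ⟨2 | 1 1⟩
  P={0,4,5}:  v_{0} + v_{4} + v_{5} = 0  ⇒ sig = ⟨3 | 0⟩
  P={0,2,4}:  v_{0} + v_{2} + v_{4} = v_{1}  ⇒ sig = ⟨3 | 1⟩
  P={0,3,5}:  v_{0} + v_{3} + v_{5} = v_{6}  ⇒ sig = ⟨3 | 1⟩

Hence PRS(X_Σ) =
    |P|=2: 6 collections, coeffs (), (1), (1), (1), (1), (1,1)
    |P|=3: 3 collections, coeffs (), (1), (1)


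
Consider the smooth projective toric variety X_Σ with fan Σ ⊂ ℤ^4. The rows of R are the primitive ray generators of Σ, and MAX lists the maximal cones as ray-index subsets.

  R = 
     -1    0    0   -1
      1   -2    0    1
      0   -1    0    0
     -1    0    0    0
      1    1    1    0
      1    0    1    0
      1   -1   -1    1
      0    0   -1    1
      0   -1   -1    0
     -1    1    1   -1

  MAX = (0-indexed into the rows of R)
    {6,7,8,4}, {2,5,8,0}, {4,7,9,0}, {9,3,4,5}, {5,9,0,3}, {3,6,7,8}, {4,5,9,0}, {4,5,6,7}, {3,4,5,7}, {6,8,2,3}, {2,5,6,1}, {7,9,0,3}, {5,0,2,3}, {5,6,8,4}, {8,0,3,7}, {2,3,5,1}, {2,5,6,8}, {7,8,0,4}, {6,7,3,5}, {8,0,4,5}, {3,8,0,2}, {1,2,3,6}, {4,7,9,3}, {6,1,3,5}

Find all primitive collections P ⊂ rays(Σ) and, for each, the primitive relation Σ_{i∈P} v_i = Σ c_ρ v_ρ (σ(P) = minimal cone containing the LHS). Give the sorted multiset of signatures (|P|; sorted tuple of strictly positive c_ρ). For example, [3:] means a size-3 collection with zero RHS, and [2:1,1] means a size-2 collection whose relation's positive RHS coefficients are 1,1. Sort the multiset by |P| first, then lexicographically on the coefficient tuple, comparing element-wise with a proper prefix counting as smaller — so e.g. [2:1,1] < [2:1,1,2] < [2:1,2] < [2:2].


The 19 primitive collections of Σ (r=10, n=4):

  P={6,9}:  v_{6} + v_{9} = 0  ⇒ sig = [2:]
  P={0,6}:  v_{0} + v_{6} = v_{8}  ⇒ sig = [2:1]
  P={2,4}:  v_{2} + v_{4} = v_{5}  ⇒ sig = [2:1]
  P={8,9}:  v_{8} + v_{9} = v_{0}  ⇒ sig = [2:1]
  P={2,7}:  v_{2} + v_{7} = v_{3} + v_{6}  ⇒ sig = [2:1,1]
  P={1,9}:  v_{1} + v_{9} = v_{2} + v_{3} + v_{5}  ⇒ sig = [2:1,1,1]
  P={2,9}:  v_{2} + v_{9} = v_{0} + v_{3} + v_{5}  ⇒ sig = [2:1,1,1]
  P={1,4}:  v_{1} + v_{4} = v_{3} + 2·v_{5} + v_{6}  ⇒ sig = [2:1,1,2]
  P={1,8}:  v_{1} + v_{8} = 2·v_{2} + v_{6}  ⇒ sig = [2:1,2]
  P={1,7}:  v_{1} + v_{7} = 2·v_{3} + v_{5} + 2·v_{6}  ⇒ sig = [2:1,2,2]
  P={0,1}:  v_{0} + v_{1} = 2·v_{2}  ⇒ sig = [2:2]
  P={0,5,7}:  v_{0} + v_{5} + v_{7} = 0  ⇒ sig = [3:]
  P={3,4,8}:  v_{3} + v_{4} + v_{8} = 0  ⇒ sig = [3:]
  P={0,3,4}:  v_{0} + v_{3} + v_{4} = v_{9}  ⇒ sig = [3:1]
  P={3,5,8}:  v_{3} + v_{5} + v_{8} = v_{2}  ⇒ sig = [3:1]
  P={5,7,8}:  v_{5} + v_{7} + v_{8} = v_{6}  ⇒ sig = [3:1]
  P={3,4,6}:  v_{3} + v_{4} + v_{6} = v_{5} + v_{7}  ⇒ sig = [3:1,1]
  P={5,7,9}:  v_{5} + v_{7} + v_{9} = v_{3} + v_{4}  ⇒ sig = [3:1,1]
  P={2,3,5,6}:  v_{2} + v_{3} + v_{5} + v_{6} = v_{1}  ⇒ sig = [4:1]

Sorted signature multiset PRS(X):
[[2:], [2:1], [2:1], [2:1], [2:1,1], [2:1,1,1], [2:1,1,1], [2:1,1,2], [2:1,2], [2:1,2,2], [2:2], [3:], [3:], [3:1], [3:1], [3:1], [3:1,1], [3:1,1], [4:1]]


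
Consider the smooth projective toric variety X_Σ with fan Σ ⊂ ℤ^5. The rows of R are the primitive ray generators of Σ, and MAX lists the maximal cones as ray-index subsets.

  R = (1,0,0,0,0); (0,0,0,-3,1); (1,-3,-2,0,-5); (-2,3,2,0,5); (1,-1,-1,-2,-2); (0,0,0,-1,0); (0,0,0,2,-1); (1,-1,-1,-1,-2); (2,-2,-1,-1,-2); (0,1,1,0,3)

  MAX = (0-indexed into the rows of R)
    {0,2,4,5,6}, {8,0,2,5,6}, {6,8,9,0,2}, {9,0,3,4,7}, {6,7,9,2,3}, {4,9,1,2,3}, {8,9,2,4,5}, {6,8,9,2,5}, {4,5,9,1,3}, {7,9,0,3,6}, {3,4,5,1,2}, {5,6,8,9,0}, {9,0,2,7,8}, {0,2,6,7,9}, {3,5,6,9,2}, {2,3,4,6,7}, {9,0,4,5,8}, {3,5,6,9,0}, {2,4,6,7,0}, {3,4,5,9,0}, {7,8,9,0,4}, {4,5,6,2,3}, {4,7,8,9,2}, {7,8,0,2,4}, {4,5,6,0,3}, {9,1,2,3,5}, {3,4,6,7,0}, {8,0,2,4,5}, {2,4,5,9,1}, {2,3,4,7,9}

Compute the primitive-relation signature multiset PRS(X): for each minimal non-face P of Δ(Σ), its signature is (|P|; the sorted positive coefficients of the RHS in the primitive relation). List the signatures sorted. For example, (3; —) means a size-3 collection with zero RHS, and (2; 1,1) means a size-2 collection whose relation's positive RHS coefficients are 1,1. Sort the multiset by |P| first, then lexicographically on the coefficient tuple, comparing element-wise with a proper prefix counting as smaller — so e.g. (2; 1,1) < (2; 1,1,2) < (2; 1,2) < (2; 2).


Δ(Σ) — 10 vertices, 13 min non-faces:

  {1,6}:  v_{1} + v_{6} = v_{5}  ⇒ sig = (2; 1)
  {5,7}:  v_{5} + v_{7} = v_{4}  ⇒ sig = (2; 1)
  {3,8}:  v_{3} + v_{8} = v_{5} + v_{9}  ⇒ sig = (2; 1,1)
  {0,1}:  v_{0} + v_{1} = v_{4} + v_{5} + v_{9}  ⇒ sig = (2; 1,1,1)
  {1,7}:  v_{1} + v_{7} = v_{2} + v_{3} + 2·v_{4} + v_{9}  ⇒ sig = (2; 1,1,1,2)
  {1,8}:  v_{1} + v_{8} = v_{2} + v_{4} + 2·v_{5} + 2·v_{9}  ⇒ sig = (2; 1,1,2,2)
  {0,2,3}:  v_{0} + v_{2} + v_{3} = 0  ⇒ sig = (3; —)
  {4,6,9}:  v_{4} + v_{6} + v_{9} = v_{0}  ⇒ sig = (3; 1)
  {4,6,8}:  v_{4} + v_{6} + v_{8} = 2·v_{0} + v_{2} + v_{5}  ⇒ sig = (3; 1,1,2)
  {6,7,8}:  v_{6} + v_{7} + v_{8} = 2·v_{0} + v_{2}  ⇒ sig = (3; 1,2)
  {0,2,5,9}:  v_{0} + v_{2} + v_{5} + v_{9} = v_{8}  ⇒ sig = (4; 1)
  {0,2,4,9}:  v_{0} + v_{2} + v_{4} + v_{9} = v_{7} + v_{8}  ⇒ sig = (4; 1,1)
  {2,3,4,5,9}:  v_{2} + v_{3} + v_{4} + v_{5} + v_{9} = v_{1}  ⇒ sig = (5; 1)

so the primitive-relation signature multiset is
{ (2; 1) ×2,  (2; 1,1),  (2; 1,1,1),  (2; 1,1,1,2),  (2; 1,1,2,2),  (3; —),  (3; 1),  (3; 1,1,2),  (3; 1,2),  (4; 1),  (4; 1,1),  (5; 1) }


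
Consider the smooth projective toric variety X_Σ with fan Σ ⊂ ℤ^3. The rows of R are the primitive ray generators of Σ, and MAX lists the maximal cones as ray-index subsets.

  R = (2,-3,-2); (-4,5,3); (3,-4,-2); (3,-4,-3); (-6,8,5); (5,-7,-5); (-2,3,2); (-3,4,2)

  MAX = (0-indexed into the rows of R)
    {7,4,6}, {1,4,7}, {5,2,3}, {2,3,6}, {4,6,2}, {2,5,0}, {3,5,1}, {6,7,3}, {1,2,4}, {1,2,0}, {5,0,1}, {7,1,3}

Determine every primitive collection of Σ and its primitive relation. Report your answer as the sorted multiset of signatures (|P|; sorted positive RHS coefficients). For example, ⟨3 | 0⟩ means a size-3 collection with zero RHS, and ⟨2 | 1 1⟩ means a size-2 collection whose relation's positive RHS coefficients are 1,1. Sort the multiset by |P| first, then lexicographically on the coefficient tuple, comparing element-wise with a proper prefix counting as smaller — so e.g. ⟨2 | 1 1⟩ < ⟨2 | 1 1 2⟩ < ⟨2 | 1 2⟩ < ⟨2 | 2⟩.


|primitive collections| = 12. Relations:

  P={0,6}:  v_{0} + v_{6} = 0 ; sig = ⟨2 | 0⟩
  P={2,7}:  v_{2} + v_{7} = 0 ; sig = ⟨2 | 0⟩
  P={0,3}:  v_{0} + v_{3} = v_{5} ; sig = ⟨2 | 1⟩
  P={0,4}:  v_{0} + v_{4} = v_{1} ; sig = ⟨2 | 1⟩
  P={1,6}:  v_{1} + v_{6} = v_{4} ; sig = ⟨2 | 1⟩
  P={3,4}:  v_{3} + v_{4} = v_{7} ; sig = ⟨2 | 1⟩
  P={5,6}:  v_{5} + v_{6} = v_{3} ; sig = ⟨2 | 1⟩
  P={0,7}:  v_{0} + v_{7} = v_{1} + v_{3} ; sig = ⟨2 | 1 1⟩
  P={4,5}:  v_{4} + v_{5} = v_{1} + v_{3} ; sig = ⟨2 | 1 1⟩
  P={5,7}:  v_{5} + v_{7} = v_{1} + 2·v_{3} ; sig = ⟨2 | 1 2⟩
  P={1,2,3}:  v_{1} + v_{2} + v_{3} = v_{0} ; sig = ⟨3 | 1⟩
  P={1,2,5}:  v_{1} + v_{2} + v_{5} = 2·v_{0} ; sig = ⟨3 | 2⟩

Sorted signature multiset PRS(X):
[⟨2 | 0⟩, ⟨2 | 0⟩, ⟨2 | 1⟩, ⟨2 | 1⟩, ⟨2 | 1⟩, ⟨2 | 1⟩, ⟨2 | 1⟩, ⟨2 | 1 1⟩, ⟨2 | 1 1⟩, ⟨2 | 1 2⟩, ⟨3 | 1⟩, ⟨3 | 2⟩]


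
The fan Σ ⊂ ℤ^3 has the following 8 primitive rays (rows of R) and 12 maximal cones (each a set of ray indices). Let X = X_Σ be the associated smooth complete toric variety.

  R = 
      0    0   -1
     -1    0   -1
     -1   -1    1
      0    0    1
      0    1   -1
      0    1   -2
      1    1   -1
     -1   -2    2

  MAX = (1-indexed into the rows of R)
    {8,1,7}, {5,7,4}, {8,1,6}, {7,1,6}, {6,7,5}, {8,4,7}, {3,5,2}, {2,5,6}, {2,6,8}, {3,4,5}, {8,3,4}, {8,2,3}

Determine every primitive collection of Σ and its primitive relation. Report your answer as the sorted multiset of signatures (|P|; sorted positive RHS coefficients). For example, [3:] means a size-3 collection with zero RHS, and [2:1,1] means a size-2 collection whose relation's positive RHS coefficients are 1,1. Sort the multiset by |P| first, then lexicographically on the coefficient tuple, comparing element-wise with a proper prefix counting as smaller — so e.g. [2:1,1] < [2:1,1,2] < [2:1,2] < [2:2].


The 11 primitive collections of Σ (r=8, n=3):

  • {1,4}:  v_{1} + v_{4} = 0  →  sig = [2:]
  • {3,7}:  v_{3} + v_{7} = 0  →  sig = [2:]
  • {1,5}:  v_{1} + v_{5} = v_{6}  →  sig = [2:1]
  • {2,7}:  v_{2} + v_{7} = v_{6}  →  sig = [2:1]
  • {3,6}:  v_{3} + v_{6} = v_{2}  →  sig = [2:1]
  • {4,6}:  v_{4} + v_{6} = v_{5}  →  sig = [2:1]
  • {5,8}:  v_{5} + v_{8} = v_{3}  →  sig = [2:1]
  • {1,3}:  v_{1} + v_{3} = v_{6} + v_{8}  →  sig = [2:1,1]
  • {2,4}:  v_{2} + v_{4} = v_{3} + v_{5}  →  sig = [2:1,1]
  • {1,2}:  v_{1} + v_{2} = 2·v_{6} + v_{8}  →  sig = [2:1,2]
  • {6,7,8}:  v_{6} + v_{7} + v_{8} = v_{1}  →  sig = [3:1]

Signatures (|P|; sorted positive RHS coefficients), sorted:
    [2:]
    [2:]
    [2:1]
    [2:1]
    [2:1]
    [2:1]
    [2:1]
    [2:1,1]
    [2:1,1]
    [2:1,2]
    [3:1]


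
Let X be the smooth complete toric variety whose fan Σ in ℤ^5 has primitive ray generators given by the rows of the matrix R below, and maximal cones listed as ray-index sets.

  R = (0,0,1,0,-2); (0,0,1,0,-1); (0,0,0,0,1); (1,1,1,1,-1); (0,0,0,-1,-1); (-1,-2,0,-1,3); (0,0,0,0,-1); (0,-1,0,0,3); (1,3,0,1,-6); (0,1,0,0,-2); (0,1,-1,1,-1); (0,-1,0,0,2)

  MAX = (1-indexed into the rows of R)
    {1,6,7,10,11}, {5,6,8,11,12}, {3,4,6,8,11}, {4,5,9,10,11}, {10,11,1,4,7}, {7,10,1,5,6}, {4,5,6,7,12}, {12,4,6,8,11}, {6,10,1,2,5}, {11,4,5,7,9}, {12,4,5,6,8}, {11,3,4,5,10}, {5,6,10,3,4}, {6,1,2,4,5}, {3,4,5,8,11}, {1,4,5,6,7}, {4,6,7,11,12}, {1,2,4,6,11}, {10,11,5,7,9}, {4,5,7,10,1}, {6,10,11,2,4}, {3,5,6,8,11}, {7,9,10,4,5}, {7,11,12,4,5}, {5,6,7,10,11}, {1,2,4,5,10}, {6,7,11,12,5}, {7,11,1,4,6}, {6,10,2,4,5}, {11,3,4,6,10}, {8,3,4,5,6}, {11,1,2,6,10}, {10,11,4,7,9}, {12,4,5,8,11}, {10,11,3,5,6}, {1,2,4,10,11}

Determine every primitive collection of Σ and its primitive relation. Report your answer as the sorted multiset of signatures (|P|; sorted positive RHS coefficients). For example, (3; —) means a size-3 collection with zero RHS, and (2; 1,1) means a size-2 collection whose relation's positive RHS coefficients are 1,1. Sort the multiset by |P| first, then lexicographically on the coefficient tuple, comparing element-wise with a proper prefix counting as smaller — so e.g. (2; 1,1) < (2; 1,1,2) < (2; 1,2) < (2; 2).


|primitive collections| = 24. Relations:

  P={3,7}:  v_{3} + v_{7} = 0  ⟹  sig = (2; —)
  P={10,12}:  v_{10} + v_{12} = 0  ⟹  sig = (2; —)
  P={1,3}:  v_{1} + v_{3} = v_{2}  ⟹  sig = (2; 1)
  P={2,7}:  v_{2} + v_{7} = v_{1}  ⟹  sig = (2; 1)
  P={3,12}:  v_{3} + v_{12} = v_{8}  ⟹  sig = (2; 1)
  P={7,8}:  v_{7} + v_{8} = v_{12}  ⟹  sig = (2; 1)
  P={8,10}:  v_{8} + v_{10} = v_{3}  ⟹  sig = (2; 1)
  P={2,8}:  v_{2} + v_{8} = v_{4} + v_{6}  ⟹  sig = (2; 1,1)
  P={6,9}:  v_{6} + v_{9} = v_{7} + v_{10}  ⟹  sig = (2; 1,1)
  P={1,8}:  v_{1} + v_{8} = v_{4} + v_{6} + v_{7}  ⟹  sig = (2; 1,1,1)
  P={2,3}:  v_{2} + v_{3} = v_{4} + v_{6} + v_{10}  ⟹  sig = (2; 1,1,1)
  P={2,12}:  v_{2} + v_{12} = v_{4} + v_{6} + v_{7}  ⟹  sig = (2; 1,1,1)
  P={8,9}:  v_{8} + v_{9} = v_{4} + v_{5} + v_{11}  ⟹  sig = (2; 1,1,1)
  P={3,9}:  v_{3} + v_{9} = v_{4} + v_{5} + v_{10} + v_{11}  ⟹  sig = (2; 1,1,1,1)
  P={9,12}:  v_{9} + v_{12} = v_{4} + v_{5} + v_{7} + v_{11}  ⟹  sig = (2; 1,1,1,1)
  P={1,12}:  v_{1} + v_{12} = v_{4} + v_{6} + 2·v_{7}  ⟹  sig = (2; 1,1,2)
  P={2,9}:  v_{2} + v_{9} = v_{4} + 2·v_{7} + 2·v_{10}  ⟹  sig = (2; 1,2,2)
  P={1,9}:  v_{1} + v_{9} = v_{4} + 3·v_{7} + 2·v_{10}  ⟹  sig = (2; 1,2,3)
  P={2,5,11}:  v_{2} + v_{5} + v_{11} = v_{7} + v_{10}  ⟹  sig = (3; 1,1)
  P={1,5,11}:  v_{1} + v_{5} + v_{11} = 2·v_{7} + v_{10}  ⟹  sig = (3; 1,2)
  P={4,5,6,11}:  v_{4} + v_{5} + v_{6} + v_{11} = 0  ⟹  sig = (4; —)
  P={4,6,7,10}:  v_{4} + v_{6} + v_{7} + v_{10} = v_{2}  ⟹  sig = (4; 1)
  P={1,4,6,10}:  v_{1} + v_{4} + v_{6} + v_{10} = 2·v_{2}  ⟹  sig = (4; 2)
  P={4,5,7,10,11}:  v_{4} + v_{5} + v_{7} + v_{10} + v_{11} = v_{9}  ⟹  sig = (5; 1)

Sorted signature multiset PRS(X):
    |P|=2: 18 collections, coeffs (), (), (1), (1), (1), (1), (1), (1,1), (1,1), (1,1,1), (1,1,1), (1,1,1), (1,1,1), (1,1,1,1), (1,1,1,1), (1,1,2), (1,2,2), (1,2,3)
    |P|=3: 2 collections, coeffs (1,1), (1,2)
    |P|=4: 3 collections, coeffs (), (1), (2)
    |P|=5: 1 collection, coeffs (1)
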